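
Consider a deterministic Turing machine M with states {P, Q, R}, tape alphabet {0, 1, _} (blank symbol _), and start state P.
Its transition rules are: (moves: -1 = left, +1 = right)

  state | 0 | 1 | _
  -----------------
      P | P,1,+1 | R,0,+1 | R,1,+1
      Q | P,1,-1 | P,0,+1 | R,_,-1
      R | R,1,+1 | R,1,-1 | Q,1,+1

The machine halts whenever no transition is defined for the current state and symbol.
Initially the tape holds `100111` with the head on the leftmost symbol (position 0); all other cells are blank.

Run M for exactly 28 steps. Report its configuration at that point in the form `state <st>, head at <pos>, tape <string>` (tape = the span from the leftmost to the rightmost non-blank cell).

state=P head=0 tape=__[1]00111   (P,1)→(R,0,+1)
state=R head=1 tape=__0[0]0111   (R,0)→(R,1,+1)
state=R head=2 tape=__01[0]111   (R,0)→(R,1,+1)
state=R head=3 tape=__011[1]11   (R,1)→(R,1,-1)
state=R head=2 tape=__01[1]111   (R,1)→(R,1,-1)
state=R head=1 tape=__0[1]1111   (R,1)→(R,1,-1)
state=R head=0 tape=__[0]11111   (R,0)→(R,1,+1)
state=R head=1 tape=__1[1]1111   (R,1)→(R,1,-1)
state=R head=0 tape=__[1]11111   (R,1)→(R,1,-1)
state=R head=-1 tape=_[_]111111   (R,_)→(Q,1,+1)
state=Q head=0 tape=_1[1]11111   (Q,1)→(P,0,+1)
state=P head=1 tape=_10[1]1111   (P,1)→(R,0,+1)
state=R head=2 tape=_100[1]111   (R,1)→(R,1,-1)
state=R head=1 tape=_10[0]1111   (R,0)→(R,1,+1)
state=R head=2 tape=_101[1]111   (R,1)→(R,1,-1)
state=R head=1 tape=_10[1]1111   (R,1)→(R,1,-1)
state=R head=0 tape=_1[0]11111   (R,0)→(R,1,+1)
state=R head=1 tape=_11[1]1111   (R,1)→(R,1,-1)
state=R head=0 tape=_1[1]11111   (R,1)→(R,1,-1)
state=R head=-1 tape=_[1]111111   (R,1)→(R,1,-1)
state=R head=-2 tape=[_]1111111   (R,_)→(Q,1,+1)
state=Q head=-1 tape=1[1]111111   (Q,1)→(P,0,+1)
state=P head=0 tape=10[1]11111   (P,1)→(R,0,+1)
state=R head=1 tape=100[1]1111   (R,1)→(R,1,-1)
state=R head=0 tape=10[0]11111   (R,0)→(R,1,+1)
state=R head=1 tape=101[1]1111   (R,1)→(R,1,-1)
state=R head=0 tape=10[1]11111   (R,1)→(R,1,-1)
state=R head=-1 tape=1[0]111111   (R,0)→(R,1,+1)
state=R head=0 tape=11[1]11111
After 28 steps: state R, head at 0, tape 11111111.

state R, head at 0, tape 11111111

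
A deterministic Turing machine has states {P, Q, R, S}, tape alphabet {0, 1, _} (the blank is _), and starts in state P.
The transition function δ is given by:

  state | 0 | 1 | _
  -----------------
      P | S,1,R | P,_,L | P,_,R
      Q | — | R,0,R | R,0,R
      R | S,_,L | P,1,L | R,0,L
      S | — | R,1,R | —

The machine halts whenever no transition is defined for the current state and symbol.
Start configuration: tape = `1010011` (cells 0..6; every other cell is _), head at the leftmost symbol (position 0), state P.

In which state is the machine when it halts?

S

state=P head=0 tape=_[1]010011   (P,1)→(P,_,L)
state=P head=-1 tape=[_]_010011   (P,_)→(P,_,R)
state=P head=0 tape=_[_]010011   (P,_)→(P,_,R)
state=P head=1 tape=__[0]10011   (P,0)→(S,1,R)
state=S head=2 tape=__1[1]0011   (S,1)→(R,1,R)
state=R head=3 tape=__11[0]011   (R,0)→(S,_,L)
state=S head=2 tape=__1[1]_011   (S,1)→(R,1,R)
state=R head=3 tape=__11[_]011   (R,_)→(R,0,L)
state=R head=2 tape=__1[1]0011   (R,1)→(P,1,L)
state=P head=1 tape=__[1]10011   (P,1)→(P,_,L)
state=P head=0 tape=_[_]_10011   (P,_)→(P,_,R)
state=P head=1 tape=__[_]10011   (P,_)→(P,_,R)
state=P head=2 tape=___[1]0011   (P,1)→(P,_,L)
state=P head=1 tape=__[_]_0011   (P,_)→(P,_,R)
state=P head=2 tape=___[_]0011   (P,_)→(P,_,R)
state=P head=3 tape=____[0]011   (P,0)→(S,1,R)
state=S head=4 tape=____1[0]11
No transition is defined for (S, 0); M halts in state S.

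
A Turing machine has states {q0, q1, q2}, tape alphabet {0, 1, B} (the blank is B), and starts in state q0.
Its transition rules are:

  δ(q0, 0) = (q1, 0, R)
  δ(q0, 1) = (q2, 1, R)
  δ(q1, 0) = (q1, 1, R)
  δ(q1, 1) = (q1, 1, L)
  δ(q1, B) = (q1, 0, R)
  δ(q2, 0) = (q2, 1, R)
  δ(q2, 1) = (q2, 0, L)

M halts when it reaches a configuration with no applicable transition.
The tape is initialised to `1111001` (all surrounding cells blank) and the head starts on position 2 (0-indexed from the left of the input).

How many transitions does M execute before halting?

q0 | B11[1]1001   read 1 → write 1, move R, go to q2
q2 | B111[1]001   read 1 → write 0, move L, go to q2
q2 | B11[1]0001   read 1 → write 0, move L, go to q2
q2 | B1[1]00001   read 1 → write 0, move L, go to q2
q2 | B[1]000001   read 1 → write 0, move L, go to q2
q2 | [B]0000001
M halts after 5 transitions.

5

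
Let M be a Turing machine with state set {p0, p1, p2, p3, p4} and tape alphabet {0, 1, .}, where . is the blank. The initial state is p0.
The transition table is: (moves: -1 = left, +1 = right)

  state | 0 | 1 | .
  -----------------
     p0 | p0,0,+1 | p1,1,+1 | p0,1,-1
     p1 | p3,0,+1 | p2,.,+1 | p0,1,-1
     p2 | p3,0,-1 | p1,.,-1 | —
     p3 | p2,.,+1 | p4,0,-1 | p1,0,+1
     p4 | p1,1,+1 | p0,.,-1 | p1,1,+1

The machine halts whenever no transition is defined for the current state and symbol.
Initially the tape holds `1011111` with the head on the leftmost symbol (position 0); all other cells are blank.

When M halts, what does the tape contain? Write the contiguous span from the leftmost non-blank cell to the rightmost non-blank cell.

111111001

state=p0 head=0 tape=[1]011111....   (p0,1)→(p1,1,+1)
state=p1 head=1 tape=1[0]11111....   (p1,0)→(p3,0,+1)
state=p3 head=2 tape=10[1]1111....   (p3,1)→(p4,0,-1)
state=p4 head=1 tape=1[0]01111....   (p4,0)→(p1,1,+1)
state=p1 head=2 tape=11[0]1111....   (p1,0)→(p3,0,+1)
state=p3 head=3 tape=110[1]111....   (p3,1)→(p4,0,-1)
state=p4 head=2 tape=11[0]0111....   (p4,0)→(p1,1,+1)
state=p1 head=3 tape=111[0]111....   (p1,0)→(p3,0,+1)
state=p3 head=4 tape=1110[1]11....   (p3,1)→(p4,0,-1)
state=p4 head=3 tape=111[0]011....   (p4,0)→(p1,1,+1)
state=p1 head=4 tape=1111[0]11....   (p1,0)→(p3,0,+1)
state=p3 head=5 tape=11110[1]1....   (p3,1)→(p4,0,-1)
state=p4 head=4 tape=1111[0]01....   (p4,0)→(p1,1,+1)
state=p1 head=5 tape=11111[0]1....   (p1,0)→(p3,0,+1)
state=p3 head=6 tape=111110[1]....   (p3,1)→(p4,0,-1)
state=p4 head=5 tape=11111[0]0....   (p4,0)→(p1,1,+1)
state=p1 head=6 tape=111111[0]....   (p1,0)→(p3,0,+1)
state=p3 head=7 tape=1111110[.]...   (p3,.)→(p1,0,+1)
state=p1 head=8 tape=11111100[.]..   (p1,.)→(p0,1,-1)
state=p0 head=7 tape=1111110[0]1..   (p0,0)→(p0,0,+1)
state=p0 head=8 tape=11111100[1]..   (p0,1)→(p1,1,+1)
state=p1 head=9 tape=111111001[.].   (p1,.)→(p0,1,-1)
state=p0 head=8 tape=11111100[1]1.   (p0,1)→(p1,1,+1)
state=p1 head=9 tape=111111001[1].   (p1,1)→(p2,.,+1)
state=p2 head=10 tape=111111001.[.]
The non-blank tape span at halt is 111111001.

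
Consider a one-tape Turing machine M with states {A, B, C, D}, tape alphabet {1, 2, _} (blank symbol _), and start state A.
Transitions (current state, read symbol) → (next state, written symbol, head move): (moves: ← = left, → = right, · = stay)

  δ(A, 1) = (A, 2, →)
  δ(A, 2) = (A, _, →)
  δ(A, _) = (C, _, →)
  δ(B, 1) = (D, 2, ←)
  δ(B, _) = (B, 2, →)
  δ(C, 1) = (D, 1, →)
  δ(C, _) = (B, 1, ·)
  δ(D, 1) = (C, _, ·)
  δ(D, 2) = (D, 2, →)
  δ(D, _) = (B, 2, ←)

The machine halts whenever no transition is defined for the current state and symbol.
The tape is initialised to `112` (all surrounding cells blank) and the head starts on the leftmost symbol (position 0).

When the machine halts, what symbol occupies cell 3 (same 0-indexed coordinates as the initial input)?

2

state=A head=0 tape=[1]12__   (A,1)→(A,2,→)
state=A head=1 tape=2[1]2__   (A,1)→(A,2,→)
state=A head=2 tape=22[2]__   (A,2)→(A,_,→)
state=A head=3 tape=22_[_]_   (A,_)→(C,_,→)
state=C head=4 tape=22__[_]   (C,_)→(B,1,·)
state=B head=4 tape=22__[1]   (B,1)→(D,2,←)
state=D head=3 tape=22_[_]2   (D,_)→(B,2,←)
state=B head=2 tape=22[_]22   (B,_)→(B,2,→)
state=B head=3 tape=222[2]2
Cell 3 holds 2 when M halts.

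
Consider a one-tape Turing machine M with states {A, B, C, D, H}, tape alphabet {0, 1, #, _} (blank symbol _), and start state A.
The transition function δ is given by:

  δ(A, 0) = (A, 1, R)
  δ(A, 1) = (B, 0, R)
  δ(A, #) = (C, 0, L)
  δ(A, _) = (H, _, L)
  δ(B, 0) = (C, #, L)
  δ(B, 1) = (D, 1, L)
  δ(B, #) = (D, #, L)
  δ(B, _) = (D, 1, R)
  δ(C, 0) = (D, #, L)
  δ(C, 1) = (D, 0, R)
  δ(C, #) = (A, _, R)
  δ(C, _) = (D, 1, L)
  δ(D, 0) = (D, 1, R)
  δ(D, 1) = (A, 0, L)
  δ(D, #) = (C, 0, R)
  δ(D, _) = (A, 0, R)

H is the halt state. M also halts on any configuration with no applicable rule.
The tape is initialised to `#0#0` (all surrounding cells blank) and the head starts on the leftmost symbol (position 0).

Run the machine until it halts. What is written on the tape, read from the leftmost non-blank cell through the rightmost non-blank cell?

A | __[#]0#0__   read # → write 0, move L, go to C
C | _[_]00#0__   read _ → write 1, move L, go to D
D | [_]100#0__   read _ → write 0, move R, go to A
A | 0[1]00#0__   read 1 → write 0, move R, go to B
B | 00[0]0#0__   read 0 → write #, move L, go to C
C | 0[0]#0#0__   read 0 → write #, move L, go to D
D | [0]##0#0__   read 0 → write 1, move R, go to D
D | 1[#]#0#0__   read # → write 0, move R, go to C
C | 10[#]0#0__   read # → write _, move R, go to A
A | 10_[0]#0__   read 0 → write 1, move R, go to A
A | 10_1[#]0__   read # → write 0, move L, go to C
C | 10_[1]00__   read 1 → write 0, move R, go to D
D | 10_0[0]0__   read 0 → write 1, move R, go to D
D | 10_01[0]__   read 0 → write 1, move R, go to D
D | 10_011[_]_   read _ → write 0, move R, go to A
A | 10_0110[_]   read _ → write _, move L, go to H
H | 10_011[0]_
The non-blank tape span at halt is 10_0110.

10_0110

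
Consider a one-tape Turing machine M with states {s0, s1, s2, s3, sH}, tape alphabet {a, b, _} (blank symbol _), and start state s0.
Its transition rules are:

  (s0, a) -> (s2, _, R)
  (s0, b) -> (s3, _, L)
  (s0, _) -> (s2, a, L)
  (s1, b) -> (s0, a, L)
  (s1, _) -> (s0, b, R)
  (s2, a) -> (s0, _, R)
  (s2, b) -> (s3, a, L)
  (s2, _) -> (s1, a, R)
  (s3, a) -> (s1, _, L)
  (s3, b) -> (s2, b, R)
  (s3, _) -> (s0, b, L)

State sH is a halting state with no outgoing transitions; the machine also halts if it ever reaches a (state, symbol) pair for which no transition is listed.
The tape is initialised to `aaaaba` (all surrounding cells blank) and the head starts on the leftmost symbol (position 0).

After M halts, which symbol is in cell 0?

s0 | [a]aaaba   read a → write _, move R, go to s2
s2 | _[a]aaba   read a → write _, move R, go to s0
s0 | __[a]aba   read a → write _, move R, go to s2
s2 | ___[a]ba   read a → write _, move R, go to s0
s0 | ____[b]a   read b → write _, move L, go to s3
s3 | ___[_]_a   read _ → write b, move L, go to s0
s0 | __[_]b_a   read _ → write a, move L, go to s2
s2 | _[_]ab_a   read _ → write a, move R, go to s1
s1 | _a[a]b_a
Cell 0 holds _ when M halts.

_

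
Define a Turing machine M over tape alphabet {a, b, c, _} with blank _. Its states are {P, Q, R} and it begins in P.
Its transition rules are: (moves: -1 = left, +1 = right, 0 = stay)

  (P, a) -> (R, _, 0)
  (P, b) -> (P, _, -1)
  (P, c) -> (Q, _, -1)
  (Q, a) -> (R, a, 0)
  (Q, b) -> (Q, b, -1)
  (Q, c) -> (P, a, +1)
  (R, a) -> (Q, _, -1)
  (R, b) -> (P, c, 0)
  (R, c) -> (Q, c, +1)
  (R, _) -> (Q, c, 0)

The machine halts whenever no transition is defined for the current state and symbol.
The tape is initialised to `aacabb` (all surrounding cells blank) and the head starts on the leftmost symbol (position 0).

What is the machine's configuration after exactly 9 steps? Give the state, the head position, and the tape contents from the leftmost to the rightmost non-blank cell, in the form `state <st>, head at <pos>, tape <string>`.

state Q, head at 0, tape a__abb

state=P head=0 tape=[a]acabb   (P,a)→(R,_,0)
state=R head=0 tape=[_]acabb   (R,_)→(Q,c,0)
state=Q head=0 tape=[c]acabb   (Q,c)→(P,a,+1)
state=P head=1 tape=a[a]cabb   (P,a)→(R,_,0)
state=R head=1 tape=a[_]cabb   (R,_)→(Q,c,0)
state=Q head=1 tape=a[c]cabb   (Q,c)→(P,a,+1)
state=P head=2 tape=aa[c]abb   (P,c)→(Q,_,-1)
state=Q head=1 tape=a[a]_abb   (Q,a)→(R,a,0)
state=R head=1 tape=a[a]_abb   (R,a)→(Q,_,-1)
state=Q head=0 tape=[a]__abb
After 9 steps: state Q, head at 0, tape a__abb.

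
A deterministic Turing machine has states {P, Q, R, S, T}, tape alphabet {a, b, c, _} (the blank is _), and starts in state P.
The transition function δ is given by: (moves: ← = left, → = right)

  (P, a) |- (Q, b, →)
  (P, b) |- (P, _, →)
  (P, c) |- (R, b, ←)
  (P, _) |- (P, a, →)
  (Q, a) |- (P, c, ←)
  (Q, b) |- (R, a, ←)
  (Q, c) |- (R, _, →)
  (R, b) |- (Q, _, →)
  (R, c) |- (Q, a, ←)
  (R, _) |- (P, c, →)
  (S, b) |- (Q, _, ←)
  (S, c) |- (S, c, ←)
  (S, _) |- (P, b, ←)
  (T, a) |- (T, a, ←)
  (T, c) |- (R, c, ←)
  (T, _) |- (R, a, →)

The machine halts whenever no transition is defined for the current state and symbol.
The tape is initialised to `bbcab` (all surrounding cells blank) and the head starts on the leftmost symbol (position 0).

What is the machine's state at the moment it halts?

R

state=P head=0 tape=[b]bcab   (P,b)→(P,_,→)
state=P head=1 tape=_[b]cab   (P,b)→(P,_,→)
state=P head=2 tape=__[c]ab   (P,c)→(R,b,←)
state=R head=1 tape=_[_]bab   (R,_)→(P,c,→)
state=P head=2 tape=_c[b]ab   (P,b)→(P,_,→)
state=P head=3 tape=_c_[a]b   (P,a)→(Q,b,→)
state=Q head=4 tape=_c_b[b]   (Q,b)→(R,a,←)
state=R head=3 tape=_c_[b]a   (R,b)→(Q,_,→)
state=Q head=4 tape=_c__[a]   (Q,a)→(P,c,←)
state=P head=3 tape=_c_[_]c   (P,_)→(P,a,→)
state=P head=4 tape=_c_a[c]   (P,c)→(R,b,←)
state=R head=3 tape=_c_[a]b
No transition is defined for (R, a); M halts in state R.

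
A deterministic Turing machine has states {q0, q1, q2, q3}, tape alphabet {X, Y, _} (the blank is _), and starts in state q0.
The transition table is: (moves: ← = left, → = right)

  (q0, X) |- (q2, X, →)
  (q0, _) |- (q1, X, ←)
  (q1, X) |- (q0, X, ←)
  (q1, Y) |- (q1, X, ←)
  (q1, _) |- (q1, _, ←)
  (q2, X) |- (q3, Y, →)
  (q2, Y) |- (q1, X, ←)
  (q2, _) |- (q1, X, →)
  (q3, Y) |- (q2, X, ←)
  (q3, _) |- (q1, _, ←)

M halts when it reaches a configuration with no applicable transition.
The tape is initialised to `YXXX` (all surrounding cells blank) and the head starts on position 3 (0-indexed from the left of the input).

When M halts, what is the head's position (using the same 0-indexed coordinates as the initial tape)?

4

q0 | YXX[X]__   read X → write X, move →, go to q2
q2 | YXXX[_]_   read _ → write X, move →, go to q1
q1 | YXXXX[_]   read _ → write _, move ←, go to q1
q1 | YXXX[X]_   read X → write X, move ←, go to q0
q0 | YXX[X]X_   read X → write X, move →, go to q2
q2 | YXXX[X]_   read X → write Y, move →, go to q3
q3 | YXXXY[_]   read _ → write _, move ←, go to q1
q1 | YXXX[Y]_   read Y → write X, move ←, go to q1
q1 | YXX[X]X_   read X → write X, move ←, go to q0
q0 | YX[X]XX_   read X → write X, move →, go to q2
q2 | YXX[X]X_   read X → write Y, move →, go to q3
q3 | YXXY[X]_
At halt the head is at cell 4.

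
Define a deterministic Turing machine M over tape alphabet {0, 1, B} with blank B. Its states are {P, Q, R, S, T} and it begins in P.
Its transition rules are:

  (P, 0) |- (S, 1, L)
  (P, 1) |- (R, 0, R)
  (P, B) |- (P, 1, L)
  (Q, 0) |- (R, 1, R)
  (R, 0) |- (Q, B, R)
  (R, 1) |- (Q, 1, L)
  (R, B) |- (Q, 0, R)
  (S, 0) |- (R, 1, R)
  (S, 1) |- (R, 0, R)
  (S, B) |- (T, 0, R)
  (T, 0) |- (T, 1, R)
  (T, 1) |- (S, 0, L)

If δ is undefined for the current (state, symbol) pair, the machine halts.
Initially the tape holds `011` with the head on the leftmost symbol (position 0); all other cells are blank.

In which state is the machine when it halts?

Q

P | B[0]11   read 0 → write 1, move L, go to S
S | [B]111   read B → write 0, move R, go to T
T | 0[1]11   read 1 → write 0, move L, go to S
S | [0]011   read 0 → write 1, move R, go to R
R | 1[0]11   read 0 → write B, move R, go to Q
Q | 1B[1]1
No transition is defined for (Q, 1); M halts in state Q.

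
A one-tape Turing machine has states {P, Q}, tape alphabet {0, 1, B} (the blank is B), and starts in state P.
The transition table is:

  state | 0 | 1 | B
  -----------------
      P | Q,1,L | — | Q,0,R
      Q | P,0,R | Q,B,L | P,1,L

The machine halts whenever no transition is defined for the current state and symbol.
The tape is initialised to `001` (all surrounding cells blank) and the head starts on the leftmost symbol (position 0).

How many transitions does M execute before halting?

state=P head=0 tape=BB[0]01   (P,0)→(Q,1,L)
state=Q head=-1 tape=B[B]101   (Q,B)→(P,1,L)
state=P head=-2 tape=[B]1101   (P,B)→(Q,0,R)
state=Q head=-1 tape=0[1]101   (Q,1)→(Q,B,L)
state=Q head=-2 tape=[0]B101   (Q,0)→(P,0,R)
state=P head=-1 tape=0[B]101   (P,B)→(Q,0,R)
state=Q head=0 tape=00[1]01   (Q,1)→(Q,B,L)
state=Q head=-1 tape=0[0]B01   (Q,0)→(P,0,R)
state=P head=0 tape=00[B]01   (P,B)→(Q,0,R)
state=Q head=1 tape=000[0]1   (Q,0)→(P,0,R)
state=P head=2 tape=0000[1]
M halts after 10 transitions.

10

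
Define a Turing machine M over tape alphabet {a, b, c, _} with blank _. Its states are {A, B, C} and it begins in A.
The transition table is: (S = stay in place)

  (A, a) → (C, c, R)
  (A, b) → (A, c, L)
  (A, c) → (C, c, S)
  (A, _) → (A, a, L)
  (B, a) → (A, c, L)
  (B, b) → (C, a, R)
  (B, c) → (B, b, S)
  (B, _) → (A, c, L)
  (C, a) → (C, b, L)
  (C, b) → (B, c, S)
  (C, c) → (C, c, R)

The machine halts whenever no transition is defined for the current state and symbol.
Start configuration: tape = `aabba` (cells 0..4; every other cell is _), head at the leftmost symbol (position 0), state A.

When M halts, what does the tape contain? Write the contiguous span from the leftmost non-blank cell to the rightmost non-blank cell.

caaaa

A | [a]abba_   read a → write c, move R, go to C
C | c[a]bba_   read a → write b, move L, go to C
C | [c]bbba_   read c → write c, move R, go to C
C | c[b]bba_   read b → write c, move S, go to B
B | c[c]bba_   read c → write b, move S, go to B
B | c[b]bba_   read b → write a, move R, go to C
C | ca[b]ba_   read b → write c, move S, go to B
B | ca[c]ba_   read c → write b, move S, go to B
B | ca[b]ba_   read b → write a, move R, go to C
C | caa[b]a_   read b → write c, move S, go to B
B | caa[c]a_   read c → write b, move S, go to B
B | caa[b]a_   read b → write a, move R, go to C
C | caaa[a]_   read a → write b, move L, go to C
C | caa[a]b_   read a → write b, move L, go to C
C | ca[a]bb_   read a → write b, move L, go to C
C | c[a]bbb_   read a → write b, move L, go to C
C | [c]bbbb_   read c → write c, move R, go to C
C | c[b]bbb_   read b → write c, move S, go to B
B | c[c]bbb_   read c → write b, move S, go to B
B | c[b]bbb_   read b → write a, move R, go to C
C | ca[b]bb_   read b → write c, move S, go to B
B | ca[c]bb_   read c → write b, move S, go to B
B | ca[b]bb_   read b → write a, move R, go to C
C | caa[b]b_   read b → write c, move S, go to B
B | caa[c]b_   read c → write b, move S, go to B
B | caa[b]b_   read b → write a, move R, go to C
C | caaa[b]_   read b → write c, move S, go to B
B | caaa[c]_   read c → write b, move S, go to B
B | caaa[b]_   read b → write a, move R, go to C
C | caaaa[_]
The non-blank tape span at halt is caaaa.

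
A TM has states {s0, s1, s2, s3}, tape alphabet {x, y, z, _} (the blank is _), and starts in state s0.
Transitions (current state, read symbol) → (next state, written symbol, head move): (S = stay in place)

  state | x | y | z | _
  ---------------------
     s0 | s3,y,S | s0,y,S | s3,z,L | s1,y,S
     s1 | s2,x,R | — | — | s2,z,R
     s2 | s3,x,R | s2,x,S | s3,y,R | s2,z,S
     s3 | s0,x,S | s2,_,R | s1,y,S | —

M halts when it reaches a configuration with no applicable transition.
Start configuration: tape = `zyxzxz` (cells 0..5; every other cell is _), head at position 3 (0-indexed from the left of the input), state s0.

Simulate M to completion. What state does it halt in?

s0 | zyx[z]xz_   read z → write z, move L, go to s3
s3 | zy[x]zxz_   read x → write x, move S, go to s0
s0 | zy[x]zxz_   read x → write y, move S, go to s3
s3 | zy[y]zxz_   read y → write _, move R, go to s2
s2 | zy_[z]xz_   read z → write y, move R, go to s3
s3 | zy_y[x]z_   read x → write x, move S, go to s0
s0 | zy_y[x]z_   read x → write y, move S, go to s3
s3 | zy_y[y]z_   read y → write _, move R, go to s2
s2 | zy_y_[z]_   read z → write y, move R, go to s3
s3 | zy_y_y[_]
No transition is defined for (s3, _); M halts in state s3.

s3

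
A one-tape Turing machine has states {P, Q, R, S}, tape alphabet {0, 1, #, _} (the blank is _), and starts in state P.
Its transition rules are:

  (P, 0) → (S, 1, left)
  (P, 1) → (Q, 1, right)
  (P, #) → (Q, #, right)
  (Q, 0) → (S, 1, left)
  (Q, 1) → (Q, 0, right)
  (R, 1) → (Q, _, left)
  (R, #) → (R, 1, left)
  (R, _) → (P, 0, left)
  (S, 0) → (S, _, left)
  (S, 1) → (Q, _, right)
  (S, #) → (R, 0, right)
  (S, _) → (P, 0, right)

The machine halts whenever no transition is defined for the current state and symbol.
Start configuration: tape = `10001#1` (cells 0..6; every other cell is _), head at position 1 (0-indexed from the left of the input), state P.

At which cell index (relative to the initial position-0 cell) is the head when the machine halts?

1

state=P head=1 tape=1[0]001#1   (P,0)→(S,1,left)
state=S head=0 tape=[1]1001#1   (S,1)→(Q,_,right)
state=Q head=1 tape=_[1]001#1   (Q,1)→(Q,0,right)
state=Q head=2 tape=_0[0]01#1   (Q,0)→(S,1,left)
state=S head=1 tape=_[0]101#1   (S,0)→(S,_,left)
state=S head=0 tape=[_]_101#1   (S,_)→(P,0,right)
state=P head=1 tape=0[_]101#1
At halt the head is at cell 1.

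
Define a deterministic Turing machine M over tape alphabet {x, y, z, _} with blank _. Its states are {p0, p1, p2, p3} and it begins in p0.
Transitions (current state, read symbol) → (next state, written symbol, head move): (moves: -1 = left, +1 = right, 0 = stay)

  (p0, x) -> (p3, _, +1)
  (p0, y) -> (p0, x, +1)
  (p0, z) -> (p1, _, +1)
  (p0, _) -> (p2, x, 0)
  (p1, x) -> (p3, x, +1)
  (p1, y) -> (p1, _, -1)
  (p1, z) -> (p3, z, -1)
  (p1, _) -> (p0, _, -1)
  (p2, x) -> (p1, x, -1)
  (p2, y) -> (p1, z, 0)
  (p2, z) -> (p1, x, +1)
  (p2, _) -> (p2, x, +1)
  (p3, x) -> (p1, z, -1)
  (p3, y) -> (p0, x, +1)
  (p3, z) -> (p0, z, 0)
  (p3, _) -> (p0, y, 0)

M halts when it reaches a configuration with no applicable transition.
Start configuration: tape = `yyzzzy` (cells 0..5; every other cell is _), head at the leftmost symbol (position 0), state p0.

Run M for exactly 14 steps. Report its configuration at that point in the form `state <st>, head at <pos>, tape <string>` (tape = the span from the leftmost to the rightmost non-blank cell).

p0 | [y]yzzzy   read y → write x, move +1, go to p0
p0 | x[y]zzzy   read y → write x, move +1, go to p0
p0 | xx[z]zzy   read z → write _, move +1, go to p1
p1 | xx_[z]zy   read z → write z, move -1, go to p3
p3 | xx[_]zzy   read _ → write y, move 0, go to p0
p0 | xx[y]zzy   read y → write x, move +1, go to p0
p0 | xxx[z]zy   read z → write _, move +1, go to p1
p1 | xxx_[z]y   read z → write z, move -1, go to p3
p3 | xxx[_]zy   read _ → write y, move 0, go to p0
p0 | xxx[y]zy   read y → write x, move +1, go to p0
p0 | xxxx[z]y   read z → write _, move +1, go to p1
p1 | xxxx_[y]   read y → write _, move -1, go to p1
p1 | xxxx[_]_   read _ → write _, move -1, go to p0
p0 | xxx[x]__   read x → write _, move +1, go to p3
p3 | xxx_[_]_
After 14 steps: state p3, head at 4, tape xxx.

state p3, head at 4, tape xxx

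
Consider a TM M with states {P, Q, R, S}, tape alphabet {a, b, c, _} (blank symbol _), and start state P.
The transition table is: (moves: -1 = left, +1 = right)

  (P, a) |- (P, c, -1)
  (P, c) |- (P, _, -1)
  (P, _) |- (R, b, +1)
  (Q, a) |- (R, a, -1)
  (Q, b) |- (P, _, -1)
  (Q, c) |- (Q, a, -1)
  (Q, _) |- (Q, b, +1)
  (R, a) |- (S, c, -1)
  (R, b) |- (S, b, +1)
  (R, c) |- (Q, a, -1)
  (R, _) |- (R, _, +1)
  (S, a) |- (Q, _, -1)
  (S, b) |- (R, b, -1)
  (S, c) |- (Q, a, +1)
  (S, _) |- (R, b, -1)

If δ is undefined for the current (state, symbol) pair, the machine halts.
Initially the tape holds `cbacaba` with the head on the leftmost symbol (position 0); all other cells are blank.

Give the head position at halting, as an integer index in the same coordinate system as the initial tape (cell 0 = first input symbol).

state=P head=0 tape=_[c]bacaba   (P,c)→(P,_,-1)
state=P head=-1 tape=[_]_bacaba   (P,_)→(R,b,+1)
state=R head=0 tape=b[_]bacaba   (R,_)→(R,_,+1)
state=R head=1 tape=b_[b]acaba   (R,b)→(S,b,+1)
state=S head=2 tape=b_b[a]caba   (S,a)→(Q,_,-1)
state=Q head=1 tape=b_[b]_caba   (Q,b)→(P,_,-1)
state=P head=0 tape=b[_]__caba   (P,_)→(R,b,+1)
state=R head=1 tape=bb[_]_caba   (R,_)→(R,_,+1)
state=R head=2 tape=bb_[_]caba   (R,_)→(R,_,+1)
state=R head=3 tape=bb__[c]aba   (R,c)→(Q,a,-1)
state=Q head=2 tape=bb_[_]aaba   (Q,_)→(Q,b,+1)
state=Q head=3 tape=bb_b[a]aba   (Q,a)→(R,a,-1)
state=R head=2 tape=bb_[b]aaba   (R,b)→(S,b,+1)
state=S head=3 tape=bb_b[a]aba   (S,a)→(Q,_,-1)
state=Q head=2 tape=bb_[b]_aba   (Q,b)→(P,_,-1)
state=P head=1 tape=bb[_]__aba   (P,_)→(R,b,+1)
state=R head=2 tape=bbb[_]_aba   (R,_)→(R,_,+1)
state=R head=3 tape=bbb_[_]aba   (R,_)→(R,_,+1)
state=R head=4 tape=bbb__[a]ba   (R,a)→(S,c,-1)
state=S head=3 tape=bbb_[_]cba   (S,_)→(R,b,-1)
state=R head=2 tape=bbb[_]bcba   (R,_)→(R,_,+1)
state=R head=3 tape=bbb_[b]cba   (R,b)→(S,b,+1)
state=S head=4 tape=bbb_b[c]ba   (S,c)→(Q,a,+1)
state=Q head=5 tape=bbb_ba[b]a   (Q,b)→(P,_,-1)
state=P head=4 tape=bbb_b[a]_a   (P,a)→(P,c,-1)
state=P head=3 tape=bbb_[b]c_a
At halt the head is at cell 3.

3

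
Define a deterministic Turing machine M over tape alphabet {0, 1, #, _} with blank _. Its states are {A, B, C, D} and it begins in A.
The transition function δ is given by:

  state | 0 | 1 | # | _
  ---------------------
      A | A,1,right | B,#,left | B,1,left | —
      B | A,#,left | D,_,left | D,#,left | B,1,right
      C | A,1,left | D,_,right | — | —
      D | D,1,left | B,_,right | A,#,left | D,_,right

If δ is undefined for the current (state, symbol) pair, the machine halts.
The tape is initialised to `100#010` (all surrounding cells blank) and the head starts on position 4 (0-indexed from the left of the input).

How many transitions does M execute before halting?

20

A | 100#[0]10   read 0 → write 1, move right, go to A
A | 100#1[1]0   read 1 → write #, move left, go to B
B | 100#[1]#0   read 1 → write _, move left, go to D
D | 100[#]_#0   read # → write #, move left, go to A
A | 10[0]#_#0   read 0 → write 1, move right, go to A
A | 101[#]_#0   read # → write 1, move left, go to B
B | 10[1]1_#0   read 1 → write _, move left, go to D
D | 1[0]_1_#0   read 0 → write 1, move left, go to D
D | [1]1_1_#0   read 1 → write _, move right, go to B
B | _[1]_1_#0   read 1 → write _, move left, go to D
D | [_]__1_#0   read _ → write _, move right, go to D
D | _[_]_1_#0   read _ → write _, move right, go to D
D | __[_]1_#0   read _ → write _, move right, go to D
D | ___[1]_#0   read 1 → write _, move right, go to B
B | ____[_]#0   read _ → write 1, move right, go to B
B | ____1[#]0   read # → write #, move left, go to D
D | ____[1]#0   read 1 → write _, move right, go to B
B | _____[#]0   read # → write #, move left, go to D
D | ____[_]#0   read _ → write _, move right, go to D
D | _____[#]0   read # → write #, move left, go to A
A | ____[_]#0
M halts after 20 transitions.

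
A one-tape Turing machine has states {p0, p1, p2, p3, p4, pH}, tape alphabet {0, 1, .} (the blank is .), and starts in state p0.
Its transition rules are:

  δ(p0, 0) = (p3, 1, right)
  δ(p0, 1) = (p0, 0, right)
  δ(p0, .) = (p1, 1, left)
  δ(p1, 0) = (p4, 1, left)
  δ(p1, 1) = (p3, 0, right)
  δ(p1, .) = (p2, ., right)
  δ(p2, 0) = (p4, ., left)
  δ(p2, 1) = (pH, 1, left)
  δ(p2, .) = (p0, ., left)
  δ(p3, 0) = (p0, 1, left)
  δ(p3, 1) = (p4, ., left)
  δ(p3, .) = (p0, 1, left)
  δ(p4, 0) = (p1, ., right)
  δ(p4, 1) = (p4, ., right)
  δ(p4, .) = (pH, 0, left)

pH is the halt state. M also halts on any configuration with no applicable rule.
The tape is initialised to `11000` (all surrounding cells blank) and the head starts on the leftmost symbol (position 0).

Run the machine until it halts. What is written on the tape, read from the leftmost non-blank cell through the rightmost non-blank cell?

0000..1

state=p0 head=0 tape=[1]1000...   (p0,1)→(p0,0,right)
state=p0 head=1 tape=0[1]000...   (p0,1)→(p0,0,right)
state=p0 head=2 tape=00[0]00...   (p0,0)→(p3,1,right)
state=p3 head=3 tape=001[0]0...   (p3,0)→(p0,1,left)
state=p0 head=2 tape=00[1]10...   (p0,1)→(p0,0,right)
state=p0 head=3 tape=000[1]0...   (p0,1)→(p0,0,right)
state=p0 head=4 tape=0000[0]...   (p0,0)→(p3,1,right)
state=p3 head=5 tape=00001[.]..   (p3,.)→(p0,1,left)
state=p0 head=4 tape=0000[1]1..   (p0,1)→(p0,0,right)
state=p0 head=5 tape=00000[1]..   (p0,1)→(p0,0,right)
state=p0 head=6 tape=000000[.].   (p0,.)→(p1,1,left)
state=p1 head=5 tape=00000[0]1.   (p1,0)→(p4,1,left)
state=p4 head=4 tape=0000[0]11.   (p4,0)→(p1,.,right)
state=p1 head=5 tape=0000.[1]1.   (p1,1)→(p3,0,right)
state=p3 head=6 tape=0000.0[1].   (p3,1)→(p4,.,left)
state=p4 head=5 tape=0000.[0]..   (p4,0)→(p1,.,right)
state=p1 head=6 tape=0000..[.].   (p1,.)→(p2,.,right)
state=p2 head=7 tape=0000...[.]   (p2,.)→(p0,.,left)
state=p0 head=6 tape=0000..[.].   (p0,.)→(p1,1,left)
state=p1 head=5 tape=0000.[.]1.   (p1,.)→(p2,.,right)
state=p2 head=6 tape=0000..[1].   (p2,1)→(pH,1,left)
state=pH head=5 tape=0000.[.]1.
The non-blank tape span at halt is 0000..1.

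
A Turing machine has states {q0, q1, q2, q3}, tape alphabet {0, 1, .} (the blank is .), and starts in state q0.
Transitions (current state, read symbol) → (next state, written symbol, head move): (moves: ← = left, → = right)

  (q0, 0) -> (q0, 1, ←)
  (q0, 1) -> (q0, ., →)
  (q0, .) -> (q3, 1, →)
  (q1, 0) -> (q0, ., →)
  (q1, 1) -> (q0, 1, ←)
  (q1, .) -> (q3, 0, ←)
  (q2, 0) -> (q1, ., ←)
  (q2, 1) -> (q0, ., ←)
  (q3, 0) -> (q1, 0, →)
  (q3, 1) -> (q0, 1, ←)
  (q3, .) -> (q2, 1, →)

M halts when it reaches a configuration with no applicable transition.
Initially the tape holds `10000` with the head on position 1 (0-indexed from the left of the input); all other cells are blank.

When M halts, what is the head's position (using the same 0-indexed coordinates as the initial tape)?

q0 | 1[0]000...   read 0 → write 1, move ←, go to q0
q0 | [1]1000...   read 1 → write ., move →, go to q0
q0 | .[1]000...   read 1 → write ., move →, go to q0
q0 | ..[0]00...   read 0 → write 1, move ←, go to q0
q0 | .[.]100...   read . → write 1, move →, go to q3
q3 | .1[1]00...   read 1 → write 1, move ←, go to q0
q0 | .[1]100...   read 1 → write ., move →, go to q0
q0 | ..[1]00...   read 1 → write ., move →, go to q0
q0 | ...[0]0...   read 0 → write 1, move ←, go to q0
q0 | ..[.]10...   read . → write 1, move →, go to q3
q3 | ..1[1]0...   read 1 → write 1, move ←, go to q0
q0 | ..[1]10...   read 1 → write ., move →, go to q0
q0 | ...[1]0...   read 1 → write ., move →, go to q0
q0 | ....[0]...   read 0 → write 1, move ←, go to q0
q0 | ...[.]1...   read . → write 1, move →, go to q3
q3 | ...1[1]...   read 1 → write 1, move ←, go to q0
q0 | ...[1]1...   read 1 → write ., move →, go to q0
q0 | ....[1]...   read 1 → write ., move →, go to q0
q0 | .....[.]..   read . → write 1, move →, go to q3
q3 | .....1[.].   read . → write 1, move →, go to q2
q2 | .....11[.]
At halt the head is at cell 7.

7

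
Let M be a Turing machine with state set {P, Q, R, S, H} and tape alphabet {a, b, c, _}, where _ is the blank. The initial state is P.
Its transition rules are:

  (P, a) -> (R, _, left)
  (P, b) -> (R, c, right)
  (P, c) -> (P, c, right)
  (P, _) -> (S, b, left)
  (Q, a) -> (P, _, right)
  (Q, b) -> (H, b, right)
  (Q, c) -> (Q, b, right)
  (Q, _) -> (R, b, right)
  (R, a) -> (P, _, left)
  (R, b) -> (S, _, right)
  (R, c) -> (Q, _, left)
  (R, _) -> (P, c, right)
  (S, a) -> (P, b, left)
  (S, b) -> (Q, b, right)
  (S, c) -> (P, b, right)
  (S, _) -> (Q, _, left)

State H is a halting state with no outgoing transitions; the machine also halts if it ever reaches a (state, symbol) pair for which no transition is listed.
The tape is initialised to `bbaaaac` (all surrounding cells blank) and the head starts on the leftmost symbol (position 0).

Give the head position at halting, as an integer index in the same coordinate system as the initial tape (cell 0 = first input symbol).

8

P | [b]baaaac__   read b → write c, move right, go to R
R | c[b]aaaac__   read b → write _, move right, go to S
S | c_[a]aaac__   read a → write b, move left, go to P
P | c[_]baaac__   read _ → write b, move left, go to S
S | [c]bbaaac__   read c → write b, move right, go to P
P | b[b]baaac__   read b → write c, move right, go to R
R | bc[b]aaac__   read b → write _, move right, go to S
S | bc_[a]aac__   read a → write b, move left, go to P
P | bc[_]baac__   read _ → write b, move left, go to S
S | b[c]bbaac__   read c → write b, move right, go to P
P | bb[b]baac__   read b → write c, move right, go to R
R | bbc[b]aac__   read b → write _, move right, go to S
S | bbc_[a]ac__   read a → write b, move left, go to P
P | bbc[_]bac__   read _ → write b, move left, go to S
S | bb[c]bbac__   read c → write b, move right, go to P
P | bbb[b]bac__   read b → write c, move right, go to R
R | bbbc[b]ac__   read b → write _, move right, go to S
S | bbbc_[a]c__   read a → write b, move left, go to P
P | bbbc[_]bc__   read _ → write b, move left, go to S
S | bbb[c]bbc__   read c → write b, move right, go to P
P | bbbb[b]bc__   read b → write c, move right, go to R
R | bbbbc[b]c__   read b → write _, move right, go to S
S | bbbbc_[c]__   read c → write b, move right, go to P
P | bbbbc_b[_]_   read _ → write b, move left, go to S
S | bbbbc_[b]b_   read b → write b, move right, go to Q
Q | bbbbc_b[b]_   read b → write b, move right, go to H
H | bbbbc_bb[_]
At halt the head is at cell 8.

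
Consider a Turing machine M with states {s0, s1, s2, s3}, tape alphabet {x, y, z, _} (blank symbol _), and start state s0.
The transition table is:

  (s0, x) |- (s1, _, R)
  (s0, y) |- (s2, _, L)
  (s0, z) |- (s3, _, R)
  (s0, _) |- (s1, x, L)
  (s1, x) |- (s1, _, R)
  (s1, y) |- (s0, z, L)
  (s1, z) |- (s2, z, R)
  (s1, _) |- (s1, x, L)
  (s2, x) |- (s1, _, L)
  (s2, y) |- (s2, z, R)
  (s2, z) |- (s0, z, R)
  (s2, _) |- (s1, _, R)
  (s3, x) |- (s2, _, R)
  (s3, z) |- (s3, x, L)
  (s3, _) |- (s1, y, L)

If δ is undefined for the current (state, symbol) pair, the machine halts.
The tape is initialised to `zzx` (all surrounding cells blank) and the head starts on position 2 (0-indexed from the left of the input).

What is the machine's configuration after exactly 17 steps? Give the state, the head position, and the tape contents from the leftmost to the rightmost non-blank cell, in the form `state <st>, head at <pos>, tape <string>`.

state=s0 head=2 tape=zz[x]___   (s0,x)→(s1,_,R)
state=s1 head=3 tape=zz_[_]__   (s1,_)→(s1,x,L)
state=s1 head=2 tape=zz[_]x__   (s1,_)→(s1,x,L)
state=s1 head=1 tape=z[z]xx__   (s1,z)→(s2,z,R)
state=s2 head=2 tape=zz[x]x__   (s2,x)→(s1,_,L)
state=s1 head=1 tape=z[z]_x__   (s1,z)→(s2,z,R)
state=s2 head=2 tape=zz[_]x__   (s2,_)→(s1,_,R)
state=s1 head=3 tape=zz_[x]__   (s1,x)→(s1,_,R)
state=s1 head=4 tape=zz__[_]_   (s1,_)→(s1,x,L)
state=s1 head=3 tape=zz_[_]x_   (s1,_)→(s1,x,L)
state=s1 head=2 tape=zz[_]xx_   (s1,_)→(s1,x,L)
state=s1 head=1 tape=z[z]xxx_   (s1,z)→(s2,z,R)
state=s2 head=2 tape=zz[x]xx_   (s2,x)→(s1,_,L)
state=s1 head=1 tape=z[z]_xx_   (s1,z)→(s2,z,R)
state=s2 head=2 tape=zz[_]xx_   (s2,_)→(s1,_,R)
state=s1 head=3 tape=zz_[x]x_   (s1,x)→(s1,_,R)
state=s1 head=4 tape=zz__[x]_   (s1,x)→(s1,_,R)
state=s1 head=5 tape=zz___[_]
After 17 steps: state s1, head at 5, tape zz.

state s1, head at 5, tape zz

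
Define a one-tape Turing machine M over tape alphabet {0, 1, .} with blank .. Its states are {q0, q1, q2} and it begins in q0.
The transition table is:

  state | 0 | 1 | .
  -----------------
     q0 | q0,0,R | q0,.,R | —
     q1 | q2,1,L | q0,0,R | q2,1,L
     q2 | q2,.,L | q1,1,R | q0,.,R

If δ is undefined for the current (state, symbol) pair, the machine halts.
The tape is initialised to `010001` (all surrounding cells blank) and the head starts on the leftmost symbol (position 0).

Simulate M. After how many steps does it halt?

6

state=q0 head=0 tape=[0]10001.   (q0,0)→(q0,0,R)
state=q0 head=1 tape=0[1]0001.   (q0,1)→(q0,.,R)
state=q0 head=2 tape=0.[0]001.   (q0,0)→(q0,0,R)
state=q0 head=3 tape=0.0[0]01.   (q0,0)→(q0,0,R)
state=q0 head=4 tape=0.00[0]1.   (q0,0)→(q0,0,R)
state=q0 head=5 tape=0.000[1].   (q0,1)→(q0,.,R)
state=q0 head=6 tape=0.000.[.]
M halts after 6 transitions.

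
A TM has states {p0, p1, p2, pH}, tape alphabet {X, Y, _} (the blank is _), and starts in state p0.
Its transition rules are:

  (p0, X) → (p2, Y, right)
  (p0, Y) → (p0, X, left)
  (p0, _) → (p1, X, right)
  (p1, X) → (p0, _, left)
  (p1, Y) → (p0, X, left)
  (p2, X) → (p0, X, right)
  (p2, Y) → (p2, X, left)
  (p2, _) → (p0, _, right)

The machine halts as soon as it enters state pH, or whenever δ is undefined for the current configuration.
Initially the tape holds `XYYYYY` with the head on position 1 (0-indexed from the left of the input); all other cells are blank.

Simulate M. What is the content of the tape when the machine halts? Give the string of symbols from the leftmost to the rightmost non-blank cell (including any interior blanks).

YYYYYXX

p0 | X[Y]YYYY__   read Y → write X, move left, go to p0
p0 | [X]XYYYY__   read X → write Y, move right, go to p2
p2 | Y[X]YYYY__   read X → write X, move right, go to p0
p0 | YX[Y]YYY__   read Y → write X, move left, go to p0
p0 | Y[X]XYYY__   read X → write Y, move right, go to p2
p2 | YY[X]YYY__   read X → write X, move right, go to p0
p0 | YYX[Y]YY__   read Y → write X, move left, go to p0
p0 | YY[X]XYY__   read X → write Y, move right, go to p2
p2 | YYY[X]YY__   read X → write X, move right, go to p0
p0 | YYYX[Y]Y__   read Y → write X, move left, go to p0
p0 | YYY[X]XY__   read X → write Y, move right, go to p2
p2 | YYYY[X]Y__   read X → write X, move right, go to p0
p0 | YYYYX[Y]__   read Y → write X, move left, go to p0
p0 | YYYY[X]X__   read X → write Y, move right, go to p2
p2 | YYYYY[X]__   read X → write X, move right, go to p0
p0 | YYYYYX[_]_   read _ → write X, move right, go to p1
p1 | YYYYYXX[_]
The non-blank tape span at halt is YYYYYXX.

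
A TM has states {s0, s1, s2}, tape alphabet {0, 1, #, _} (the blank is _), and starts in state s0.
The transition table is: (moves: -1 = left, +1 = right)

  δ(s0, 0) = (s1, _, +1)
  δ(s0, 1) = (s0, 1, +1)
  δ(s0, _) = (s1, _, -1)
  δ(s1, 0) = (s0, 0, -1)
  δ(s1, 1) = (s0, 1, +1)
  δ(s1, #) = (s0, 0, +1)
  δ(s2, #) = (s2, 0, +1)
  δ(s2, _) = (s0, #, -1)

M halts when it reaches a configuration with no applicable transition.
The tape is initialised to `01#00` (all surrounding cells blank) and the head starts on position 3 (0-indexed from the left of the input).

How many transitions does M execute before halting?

8

s0 | 01#[0]0   read 0 → write _, move +1, go to s1
s1 | 01#_[0]   read 0 → write 0, move -1, go to s0
s0 | 01#[_]0   read _ → write _, move -1, go to s1
s1 | 01[#]_0   read # → write 0, move +1, go to s0
s0 | 010[_]0   read _ → write _, move -1, go to s1
s1 | 01[0]_0   read 0 → write 0, move -1, go to s0
s0 | 0[1]0_0   read 1 → write 1, move +1, go to s0
s0 | 01[0]_0   read 0 → write _, move +1, go to s1
s1 | 01_[_]0
M halts after 8 transitions.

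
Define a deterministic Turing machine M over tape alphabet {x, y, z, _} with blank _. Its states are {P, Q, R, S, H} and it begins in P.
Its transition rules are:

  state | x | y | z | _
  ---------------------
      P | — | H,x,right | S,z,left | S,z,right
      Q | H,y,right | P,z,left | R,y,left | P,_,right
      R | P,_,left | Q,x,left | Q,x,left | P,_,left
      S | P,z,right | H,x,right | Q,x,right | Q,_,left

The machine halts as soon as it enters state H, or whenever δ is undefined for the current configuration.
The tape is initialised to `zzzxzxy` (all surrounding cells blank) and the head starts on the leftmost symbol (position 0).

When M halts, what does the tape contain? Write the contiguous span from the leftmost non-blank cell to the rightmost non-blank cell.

P | ___[z]zzxzxy   read z → write z, move left, go to S
S | __[_]zzzxzxy   read _ → write _, move left, go to Q
Q | _[_]_zzzxzxy   read _ → write _, move right, go to P
P | __[_]zzzxzxy   read _ → write z, move right, go to S
S | __z[z]zzxzxy   read z → write x, move right, go to Q
Q | __zx[z]zxzxy   read z → write y, move left, go to R
R | __z[x]yzxzxy   read x → write _, move left, go to P
P | __[z]_yzxzxy   read z → write z, move left, go to S
S | _[_]z_yzxzxy   read _ → write _, move left, go to Q
Q | [_]_z_yzxzxy   read _ → write _, move right, go to P
P | _[_]z_yzxzxy   read _ → write z, move right, go to S
S | _z[z]_yzxzxy   read z → write x, move right, go to Q
Q | _zx[_]yzxzxy   read _ → write _, move right, go to P
P | _zx_[y]zxzxy   read y → write x, move right, go to H
H | _zx_x[z]xzxy
The non-blank tape span at halt is zx_xzxzxy.

zx_xzxzxy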